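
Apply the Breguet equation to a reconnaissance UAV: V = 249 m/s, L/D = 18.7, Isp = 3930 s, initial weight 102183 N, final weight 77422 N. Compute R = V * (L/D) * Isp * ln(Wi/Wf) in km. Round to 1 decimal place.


Step 1: Coefficient = V * (L/D) * Isp = 249 * 18.7 * 3930 = 18299259.0 m
Step 2: Wi/Wf = 102183 / 77422 = 1.319819
Step 3: ln(1.319819) = 0.277494
Step 4: R = 18299259.0 * 0.277494 = 5077940.9 m = 5077.9 km

5077.9


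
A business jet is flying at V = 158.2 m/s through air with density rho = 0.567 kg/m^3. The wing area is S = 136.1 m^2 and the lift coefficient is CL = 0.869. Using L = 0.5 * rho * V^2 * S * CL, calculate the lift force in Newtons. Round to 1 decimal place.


Step 1: Calculate dynamic pressure q = 0.5 * 0.567 * 158.2^2 = 0.5 * 0.567 * 25027.24 = 7095.2225 Pa
Step 2: Multiply by wing area and lift coefficient: L = 7095.2225 * 136.1 * 0.869
Step 3: L = 965659.7877 * 0.869 = 839158.4 N

839158.4


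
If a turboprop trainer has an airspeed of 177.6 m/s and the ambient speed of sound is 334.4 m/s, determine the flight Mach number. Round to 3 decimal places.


Step 1: M = V / a = 177.6 / 334.4
Step 2: M = 0.531

0.531


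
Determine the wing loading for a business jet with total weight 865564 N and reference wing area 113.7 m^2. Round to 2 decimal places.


Step 1: Wing loading = W / S = 865564 / 113.7
Step 2: Wing loading = 7612.70 N/m^2

7612.70


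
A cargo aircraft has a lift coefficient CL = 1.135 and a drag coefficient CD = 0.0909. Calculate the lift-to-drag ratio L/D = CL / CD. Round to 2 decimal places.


Step 1: L/D = CL / CD = 1.135 / 0.0909
Step 2: L/D = 12.49

12.49


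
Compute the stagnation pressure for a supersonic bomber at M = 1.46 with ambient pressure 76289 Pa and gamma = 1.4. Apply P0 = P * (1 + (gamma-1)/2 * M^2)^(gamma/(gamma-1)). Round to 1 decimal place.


Step 1: (gamma-1)/2 * M^2 = 0.2 * 2.1316 = 0.42632
Step 2: 1 + 0.42632 = 1.42632
Step 3: Exponent gamma/(gamma-1) = 3.5
Step 4: P0 = 76289 * 1.42632^3.5 = 264375.6 Pa

264375.6


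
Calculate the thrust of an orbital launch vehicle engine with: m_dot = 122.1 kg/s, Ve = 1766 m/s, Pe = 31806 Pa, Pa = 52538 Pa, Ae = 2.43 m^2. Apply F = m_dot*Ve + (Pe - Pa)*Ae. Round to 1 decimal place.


Step 1: Momentum thrust = m_dot * Ve = 122.1 * 1766 = 215628.6 N
Step 2: Pressure thrust = (Pe - Pa) * Ae = (31806 - 52538) * 2.43 = -50378.76 N
Step 3: Total thrust F = 215628.6 + -50378.76 = 165249.8 N

165249.8


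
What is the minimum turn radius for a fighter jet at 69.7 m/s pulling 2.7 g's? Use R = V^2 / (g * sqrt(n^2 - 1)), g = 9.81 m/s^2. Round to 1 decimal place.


Step 1: V^2 = 69.7^2 = 4858.09
Step 2: n^2 - 1 = 2.7^2 - 1 = 6.29
Step 3: sqrt(6.29) = 2.507987
Step 4: R = 4858.09 / (9.81 * 2.507987) = 197.5 m

197.5


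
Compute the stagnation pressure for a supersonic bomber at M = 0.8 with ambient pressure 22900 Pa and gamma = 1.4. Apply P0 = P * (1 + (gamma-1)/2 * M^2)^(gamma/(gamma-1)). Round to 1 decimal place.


Step 1: (gamma-1)/2 * M^2 = 0.2 * 0.64 = 0.128
Step 2: 1 + 0.128 = 1.128
Step 3: Exponent gamma/(gamma-1) = 3.5
Step 4: P0 = 22900 * 1.128^3.5 = 34907.4 Pa

34907.4


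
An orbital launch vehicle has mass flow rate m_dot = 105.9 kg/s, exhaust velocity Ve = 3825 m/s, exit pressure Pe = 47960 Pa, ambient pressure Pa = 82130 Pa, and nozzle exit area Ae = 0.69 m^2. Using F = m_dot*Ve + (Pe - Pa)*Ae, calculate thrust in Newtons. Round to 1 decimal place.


Step 1: Momentum thrust = m_dot * Ve = 105.9 * 3825 = 405067.5 N
Step 2: Pressure thrust = (Pe - Pa) * Ae = (47960 - 82130) * 0.69 = -23577.30 N
Step 3: Total thrust F = 405067.5 + -23577.30 = 381490.2 N

381490.2


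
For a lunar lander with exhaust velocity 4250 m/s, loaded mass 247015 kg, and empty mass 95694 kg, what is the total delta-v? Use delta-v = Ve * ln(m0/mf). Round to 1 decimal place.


Step 1: Mass ratio m0/mf = 247015 / 95694 = 2.581301
Step 2: ln(2.581301) = 0.948293
Step 3: delta-v = 4250 * 0.948293 = 4030.2 m/s

4030.2


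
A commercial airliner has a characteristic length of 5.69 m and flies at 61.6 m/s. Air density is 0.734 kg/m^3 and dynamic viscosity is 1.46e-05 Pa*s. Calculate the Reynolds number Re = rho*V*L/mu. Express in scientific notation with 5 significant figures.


Step 1: Numerator = rho * V * L = 0.734 * 61.6 * 5.69 = 257.269936
Step 2: Re = 257.269936 / 1.46e-05
Step 3: Re = 1.7621e+07

1.7621e+07


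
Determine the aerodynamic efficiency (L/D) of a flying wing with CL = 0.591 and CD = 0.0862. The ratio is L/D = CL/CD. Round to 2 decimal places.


Step 1: L/D = CL / CD = 0.591 / 0.0862
Step 2: L/D = 6.86

6.86


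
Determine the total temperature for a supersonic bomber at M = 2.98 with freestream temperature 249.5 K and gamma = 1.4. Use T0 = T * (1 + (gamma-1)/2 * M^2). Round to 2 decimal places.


Step 1: (gamma-1)/2 = 0.2
Step 2: M^2 = 8.8804
Step 3: 1 + 0.2 * 8.8804 = 2.77608
Step 4: T0 = 249.5 * 2.77608 = 692.63 K

692.63


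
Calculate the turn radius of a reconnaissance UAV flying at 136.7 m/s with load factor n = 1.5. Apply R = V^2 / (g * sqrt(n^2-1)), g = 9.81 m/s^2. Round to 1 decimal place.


Step 1: V^2 = 136.7^2 = 18686.89
Step 2: n^2 - 1 = 1.5^2 - 1 = 1.25
Step 3: sqrt(1.25) = 1.118034
Step 4: R = 18686.89 / (9.81 * 1.118034) = 1703.8 m

1703.8


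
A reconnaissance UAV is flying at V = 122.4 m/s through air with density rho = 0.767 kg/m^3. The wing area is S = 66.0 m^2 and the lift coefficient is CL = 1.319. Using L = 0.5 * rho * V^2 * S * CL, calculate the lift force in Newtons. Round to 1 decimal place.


Step 1: Calculate dynamic pressure q = 0.5 * 0.767 * 122.4^2 = 0.5 * 0.767 * 14981.76 = 5745.505 Pa
Step 2: Multiply by wing area and lift coefficient: L = 5745.505 * 66.0 * 1.319
Step 3: L = 379203.3274 * 1.319 = 500169.2 N

500169.2


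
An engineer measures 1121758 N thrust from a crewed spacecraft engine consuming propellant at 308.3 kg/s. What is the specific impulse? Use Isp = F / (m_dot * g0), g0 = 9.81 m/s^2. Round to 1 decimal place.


Step 1: m_dot * g0 = 308.3 * 9.81 = 3024.42
Step 2: Isp = 1121758 / 3024.42 = 370.9 s

370.9


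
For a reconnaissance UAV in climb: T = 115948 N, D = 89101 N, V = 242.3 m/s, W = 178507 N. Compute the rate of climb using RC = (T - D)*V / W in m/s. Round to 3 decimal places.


Step 1: Excess thrust = T - D = 115948 - 89101 = 26847 N
Step 2: Excess power = 26847 * 242.3 = 6505028.1 W
Step 3: RC = 6505028.1 / 178507 = 36.441 m/s

36.441


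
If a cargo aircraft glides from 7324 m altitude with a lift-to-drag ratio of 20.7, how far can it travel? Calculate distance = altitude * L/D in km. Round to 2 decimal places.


Step 1: Glide distance = altitude * L/D = 7324 * 20.7 = 151606.8 m
Step 2: Convert to km: 151606.8 / 1000 = 151.61 km

151.61


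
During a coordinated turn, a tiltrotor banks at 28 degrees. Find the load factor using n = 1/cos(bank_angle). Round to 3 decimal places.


Step 1: Convert 28 degrees to radians = 0.488692
Step 2: cos(28 deg) = 0.882948
Step 3: n = 1 / 0.882948 = 1.133

1.133


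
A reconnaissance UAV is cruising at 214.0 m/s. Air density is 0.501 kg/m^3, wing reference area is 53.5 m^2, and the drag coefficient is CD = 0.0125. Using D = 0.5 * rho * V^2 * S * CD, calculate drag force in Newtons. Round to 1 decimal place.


Step 1: Dynamic pressure q = 0.5 * 0.501 * 214.0^2 = 11471.898 Pa
Step 2: Drag D = q * S * CD = 11471.898 * 53.5 * 0.0125
Step 3: D = 7671.8 N

7671.8


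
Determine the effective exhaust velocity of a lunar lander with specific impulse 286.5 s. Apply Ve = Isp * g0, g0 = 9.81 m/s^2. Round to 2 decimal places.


Step 1: Ve = Isp * g0 = 286.5 * 9.81
Step 2: Ve = 2810.57 m/s

2810.57


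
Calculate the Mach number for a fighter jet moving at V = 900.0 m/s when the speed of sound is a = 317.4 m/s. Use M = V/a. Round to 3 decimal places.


Step 1: M = V / a = 900.0 / 317.4
Step 2: M = 2.836

2.836


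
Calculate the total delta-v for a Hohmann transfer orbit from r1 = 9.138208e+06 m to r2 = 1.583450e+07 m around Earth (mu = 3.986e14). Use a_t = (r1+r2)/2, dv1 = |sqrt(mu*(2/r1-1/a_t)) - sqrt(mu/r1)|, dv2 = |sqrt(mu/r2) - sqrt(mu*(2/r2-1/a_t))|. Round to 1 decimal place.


Step 1: Transfer semi-major axis a_t = (9.138208e+06 + 1.583450e+07) / 2 = 1.248635e+07 m
Step 2: v1 (circular at r1) = sqrt(mu/r1) = 6604.47 m/s
Step 3: v_t1 = sqrt(mu*(2/r1 - 1/a_t)) = 7437.42 m/s
Step 4: dv1 = |7437.42 - 6604.47| = 832.95 m/s
Step 5: v2 (circular at r2) = 5017.26 m/s, v_t2 = 4292.19 m/s
Step 6: dv2 = |5017.26 - 4292.19| = 725.07 m/s
Step 7: Total delta-v = 832.95 + 725.07 = 1558.0 m/s

1558.0


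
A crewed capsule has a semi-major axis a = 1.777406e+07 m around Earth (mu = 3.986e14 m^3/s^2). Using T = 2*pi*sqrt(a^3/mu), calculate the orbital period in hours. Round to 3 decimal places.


Step 1: a^3 / mu = 5.615131e+21 / 3.986e14 = 1.408713e+07
Step 2: sqrt(1.408713e+07) = 3753.283 s
Step 3: T = 2*pi * 3753.283 = 23582.57 s
Step 4: T in hours = 23582.57 / 3600 = 6.551 hours

6.551


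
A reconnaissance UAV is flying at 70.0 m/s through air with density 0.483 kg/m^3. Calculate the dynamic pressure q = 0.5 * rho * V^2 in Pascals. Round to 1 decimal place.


Step 1: V^2 = 70.0^2 = 4900.0
Step 2: q = 0.5 * 0.483 * 4900.0
Step 3: q = 1183.4 Pa

1183.4


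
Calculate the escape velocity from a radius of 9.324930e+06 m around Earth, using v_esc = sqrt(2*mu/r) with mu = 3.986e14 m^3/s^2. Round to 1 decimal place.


Step 1: 2*mu/r = 2 * 3.986e14 / 9.324930e+06 = 85491258.3794
Step 2: v_esc = sqrt(85491258.3794) = 9246.1 m/s

9246.1


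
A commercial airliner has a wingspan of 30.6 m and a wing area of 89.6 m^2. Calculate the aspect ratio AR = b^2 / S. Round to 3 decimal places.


Step 1: b^2 = 30.6^2 = 936.36
Step 2: AR = 936.36 / 89.6 = 10.450

10.450


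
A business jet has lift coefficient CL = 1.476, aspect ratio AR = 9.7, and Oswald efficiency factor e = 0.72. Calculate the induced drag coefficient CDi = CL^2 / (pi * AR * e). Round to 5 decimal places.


Step 1: CL^2 = 1.476^2 = 2.178576
Step 2: pi * AR * e = 3.14159 * 9.7 * 0.72 = 21.940883
Step 3: CDi = 2.178576 / 21.940883 = 0.09929

0.09929


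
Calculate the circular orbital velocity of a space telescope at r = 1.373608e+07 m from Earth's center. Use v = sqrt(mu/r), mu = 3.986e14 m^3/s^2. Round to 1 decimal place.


Step 1: mu / r = 3.986e14 / 1.373608e+07 = 29018468.151
Step 2: v = sqrt(29018468.151) = 5386.9 m/s

5386.9


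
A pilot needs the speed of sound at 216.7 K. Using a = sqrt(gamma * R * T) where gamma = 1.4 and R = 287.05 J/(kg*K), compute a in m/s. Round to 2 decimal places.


Step 1: gamma * R * T = 1.4 * 287.05 * 216.7 = 87085.229
Step 2: a = sqrt(87085.229) = 295.10 m/s

295.10


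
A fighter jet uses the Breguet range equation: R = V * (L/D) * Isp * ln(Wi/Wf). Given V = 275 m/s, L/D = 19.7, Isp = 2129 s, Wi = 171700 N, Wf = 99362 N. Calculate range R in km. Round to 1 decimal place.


Step 1: Coefficient = V * (L/D) * Isp = 275 * 19.7 * 2129 = 11533857.5 m
Step 2: Wi/Wf = 171700 / 99362 = 1.728025
Step 3: ln(1.728025) = 0.546979
Step 4: R = 11533857.5 * 0.546979 = 6308778.1 m = 6308.8 km

6308.8


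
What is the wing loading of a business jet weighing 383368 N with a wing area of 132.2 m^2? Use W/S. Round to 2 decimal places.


Step 1: Wing loading = W / S = 383368 / 132.2
Step 2: Wing loading = 2899.91 N/m^2

2899.91


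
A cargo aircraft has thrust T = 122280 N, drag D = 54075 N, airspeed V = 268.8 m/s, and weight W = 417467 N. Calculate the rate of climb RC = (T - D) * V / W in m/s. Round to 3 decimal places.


Step 1: Excess thrust = T - D = 122280 - 54075 = 68205 N
Step 2: Excess power = 68205 * 268.8 = 18333504.0 W
Step 3: RC = 18333504.0 / 417467 = 43.916 m/s

43.916


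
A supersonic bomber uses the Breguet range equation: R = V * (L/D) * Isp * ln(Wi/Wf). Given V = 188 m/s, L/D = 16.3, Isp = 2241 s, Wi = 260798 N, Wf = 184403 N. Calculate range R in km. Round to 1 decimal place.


Step 1: Coefficient = V * (L/D) * Isp = 188 * 16.3 * 2241 = 6867320.4 m
Step 2: Wi/Wf = 260798 / 184403 = 1.414283
Step 3: ln(1.414283) = 0.346623
Step 4: R = 6867320.4 * 0.346623 = 2380368.3 m = 2380.4 km

2380.4


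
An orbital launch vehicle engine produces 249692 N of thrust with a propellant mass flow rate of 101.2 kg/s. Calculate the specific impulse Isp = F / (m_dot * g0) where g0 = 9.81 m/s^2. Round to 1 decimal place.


Step 1: m_dot * g0 = 101.2 * 9.81 = 992.77
Step 2: Isp = 249692 / 992.77 = 251.5 s

251.5


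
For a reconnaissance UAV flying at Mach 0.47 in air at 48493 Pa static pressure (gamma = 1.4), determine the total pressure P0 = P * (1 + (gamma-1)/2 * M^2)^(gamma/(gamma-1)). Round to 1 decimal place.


Step 1: (gamma-1)/2 * M^2 = 0.2 * 0.2209 = 0.04418
Step 2: 1 + 0.04418 = 1.04418
Step 3: Exponent gamma/(gamma-1) = 3.5
Step 4: P0 = 48493 * 1.04418^3.5 = 56414.8 Pa

56414.8


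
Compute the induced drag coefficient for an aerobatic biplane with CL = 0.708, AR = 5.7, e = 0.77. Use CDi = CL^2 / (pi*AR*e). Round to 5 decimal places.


Step 1: CL^2 = 0.708^2 = 0.501264
Step 2: pi * AR * e = 3.14159 * 5.7 * 0.77 = 13.78845
Step 3: CDi = 0.501264 / 13.78845 = 0.03635

0.03635


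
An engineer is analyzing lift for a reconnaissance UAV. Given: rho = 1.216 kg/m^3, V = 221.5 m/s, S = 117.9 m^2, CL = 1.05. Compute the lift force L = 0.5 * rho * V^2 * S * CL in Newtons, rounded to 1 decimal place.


Step 1: Calculate dynamic pressure q = 0.5 * 1.216 * 221.5^2 = 0.5 * 1.216 * 49062.25 = 29829.848 Pa
Step 2: Multiply by wing area and lift coefficient: L = 29829.848 * 117.9 * 1.05
Step 3: L = 3516939.0792 * 1.05 = 3692786.0 N

3692786.0


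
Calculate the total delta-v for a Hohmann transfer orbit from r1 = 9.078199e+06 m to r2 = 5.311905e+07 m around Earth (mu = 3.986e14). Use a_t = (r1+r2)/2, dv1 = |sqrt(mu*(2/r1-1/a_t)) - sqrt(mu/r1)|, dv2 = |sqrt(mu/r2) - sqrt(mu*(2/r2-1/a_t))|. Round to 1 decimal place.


Step 1: Transfer semi-major axis a_t = (9.078199e+06 + 5.311905e+07) / 2 = 3.109862e+07 m
Step 2: v1 (circular at r1) = sqrt(mu/r1) = 6626.26 m/s
Step 3: v_t1 = sqrt(mu*(2/r1 - 1/a_t)) = 8660.11 m/s
Step 4: dv1 = |8660.11 - 6626.26| = 2033.84 m/s
Step 5: v2 (circular at r2) = 2739.32 m/s, v_t2 = 1480.04 m/s
Step 6: dv2 = |2739.32 - 1480.04| = 1259.29 m/s
Step 7: Total delta-v = 2033.84 + 1259.29 = 3293.1 m/s

3293.1


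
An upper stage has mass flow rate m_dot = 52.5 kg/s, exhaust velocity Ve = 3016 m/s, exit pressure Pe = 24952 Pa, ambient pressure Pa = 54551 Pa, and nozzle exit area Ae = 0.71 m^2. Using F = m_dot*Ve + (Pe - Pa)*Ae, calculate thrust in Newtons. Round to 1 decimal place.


Step 1: Momentum thrust = m_dot * Ve = 52.5 * 3016 = 158340.0 N
Step 2: Pressure thrust = (Pe - Pa) * Ae = (24952 - 54551) * 0.71 = -21015.29 N
Step 3: Total thrust F = 158340.0 + -21015.29 = 137324.7 N

137324.7


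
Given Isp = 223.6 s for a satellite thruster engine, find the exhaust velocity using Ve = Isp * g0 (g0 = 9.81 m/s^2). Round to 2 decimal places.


Step 1: Ve = Isp * g0 = 223.6 * 9.81
Step 2: Ve = 2193.52 m/s

2193.52


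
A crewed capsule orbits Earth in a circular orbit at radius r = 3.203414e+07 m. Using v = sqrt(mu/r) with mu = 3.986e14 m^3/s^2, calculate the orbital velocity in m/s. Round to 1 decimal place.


Step 1: mu / r = 3.986e14 / 3.203414e+07 = 12442974.9012
Step 2: v = sqrt(12442974.9012) = 3527.5 m/s

3527.5


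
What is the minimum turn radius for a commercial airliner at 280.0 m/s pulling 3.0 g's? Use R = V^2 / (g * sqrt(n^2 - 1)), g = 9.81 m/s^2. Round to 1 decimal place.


Step 1: V^2 = 280.0^2 = 78400.0
Step 2: n^2 - 1 = 3.0^2 - 1 = 8.0
Step 3: sqrt(8.0) = 2.828427
Step 4: R = 78400.0 / (9.81 * 2.828427) = 2825.5 m

2825.5


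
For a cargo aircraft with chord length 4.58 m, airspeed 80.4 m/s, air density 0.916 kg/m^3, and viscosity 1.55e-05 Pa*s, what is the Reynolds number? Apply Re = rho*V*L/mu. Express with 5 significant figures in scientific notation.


Step 1: Numerator = rho * V * L = 0.916 * 80.4 * 4.58 = 337.300512
Step 2: Re = 337.300512 / 1.55e-05
Step 3: Re = 2.1761e+07

2.1761e+07


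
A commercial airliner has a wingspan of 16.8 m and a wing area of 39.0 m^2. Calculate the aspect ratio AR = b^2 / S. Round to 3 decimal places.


Step 1: b^2 = 16.8^2 = 282.24
Step 2: AR = 282.24 / 39.0 = 7.237

7.237


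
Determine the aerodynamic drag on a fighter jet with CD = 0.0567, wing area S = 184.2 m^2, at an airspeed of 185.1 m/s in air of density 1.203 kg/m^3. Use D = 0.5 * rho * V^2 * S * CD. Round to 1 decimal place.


Step 1: Dynamic pressure q = 0.5 * 1.203 * 185.1^2 = 20608.599 Pa
Step 2: Drag D = q * S * CD = 20608.599 * 184.2 * 0.0567
Step 3: D = 215239.1 N

215239.1


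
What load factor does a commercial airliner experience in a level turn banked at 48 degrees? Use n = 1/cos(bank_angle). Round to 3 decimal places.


Step 1: Convert 48 degrees to radians = 0.837758
Step 2: cos(48 deg) = 0.669131
Step 3: n = 1 / 0.669131 = 1.494

1.494


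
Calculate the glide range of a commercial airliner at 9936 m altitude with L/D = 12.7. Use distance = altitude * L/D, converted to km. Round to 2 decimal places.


Step 1: Glide distance = altitude * L/D = 9936 * 12.7 = 126187.2 m
Step 2: Convert to km: 126187.2 / 1000 = 126.19 km

126.19


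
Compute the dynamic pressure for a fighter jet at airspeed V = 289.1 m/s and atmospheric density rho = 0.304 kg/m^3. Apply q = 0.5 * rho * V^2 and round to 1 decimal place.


Step 1: V^2 = 289.1^2 = 83578.81
Step 2: q = 0.5 * 0.304 * 83578.81
Step 3: q = 12704.0 Pa

12704.0


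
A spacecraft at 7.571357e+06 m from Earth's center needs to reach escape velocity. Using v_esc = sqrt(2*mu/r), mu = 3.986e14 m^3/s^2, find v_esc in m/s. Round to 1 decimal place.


Step 1: 2*mu/r = 2 * 3.986e14 / 7.571357e+06 = 105291561.341
Step 2: v_esc = sqrt(105291561.341) = 10261.2 m/s

10261.2


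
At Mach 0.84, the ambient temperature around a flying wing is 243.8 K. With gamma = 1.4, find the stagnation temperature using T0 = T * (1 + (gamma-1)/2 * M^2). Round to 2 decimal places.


Step 1: (gamma-1)/2 = 0.2
Step 2: M^2 = 0.7056
Step 3: 1 + 0.2 * 0.7056 = 1.14112
Step 4: T0 = 243.8 * 1.14112 = 278.21 K

278.21


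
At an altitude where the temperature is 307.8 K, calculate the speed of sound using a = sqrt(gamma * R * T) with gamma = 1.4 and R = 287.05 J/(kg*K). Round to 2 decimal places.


Step 1: gamma * R * T = 1.4 * 287.05 * 307.8 = 123695.586
Step 2: a = sqrt(123695.586) = 351.70 m/s

351.70


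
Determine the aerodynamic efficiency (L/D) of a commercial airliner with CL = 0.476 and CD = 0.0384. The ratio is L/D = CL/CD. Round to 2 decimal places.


Step 1: L/D = CL / CD = 0.476 / 0.0384
Step 2: L/D = 12.40

12.40


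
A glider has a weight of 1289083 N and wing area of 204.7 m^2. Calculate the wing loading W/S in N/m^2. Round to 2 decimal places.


Step 1: Wing loading = W / S = 1289083 / 204.7
Step 2: Wing loading = 6297.43 N/m^2

6297.43


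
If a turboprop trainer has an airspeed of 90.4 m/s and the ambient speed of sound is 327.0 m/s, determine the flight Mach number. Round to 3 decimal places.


Step 1: M = V / a = 90.4 / 327.0
Step 2: M = 0.276

0.276


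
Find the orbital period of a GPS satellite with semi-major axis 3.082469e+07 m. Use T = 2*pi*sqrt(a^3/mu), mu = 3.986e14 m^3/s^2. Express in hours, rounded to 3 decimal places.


Step 1: a^3 / mu = 2.928843e+22 / 3.986e14 = 7.347826e+07
Step 2: sqrt(7.347826e+07) = 8571.9461 s
Step 3: T = 2*pi * 8571.9461 = 53859.13 s
Step 4: T in hours = 53859.13 / 3600 = 14.961 hours

14.961


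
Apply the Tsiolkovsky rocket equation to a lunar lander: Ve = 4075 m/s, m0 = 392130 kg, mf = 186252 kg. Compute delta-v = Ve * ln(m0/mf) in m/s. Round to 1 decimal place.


Step 1: Mass ratio m0/mf = 392130 / 186252 = 2.105373
Step 2: ln(2.105373) = 0.744493
Step 3: delta-v = 4075 * 0.744493 = 3033.8 m/s

3033.8


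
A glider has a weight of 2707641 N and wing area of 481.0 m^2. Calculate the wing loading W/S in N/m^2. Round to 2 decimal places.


Step 1: Wing loading = W / S = 2707641 / 481.0
Step 2: Wing loading = 5629.19 N/m^2

5629.19


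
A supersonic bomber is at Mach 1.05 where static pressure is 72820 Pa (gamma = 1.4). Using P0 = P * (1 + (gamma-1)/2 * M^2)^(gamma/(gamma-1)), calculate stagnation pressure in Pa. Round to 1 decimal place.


Step 1: (gamma-1)/2 * M^2 = 0.2 * 1.1025 = 0.2205
Step 2: 1 + 0.2205 = 1.2205
Step 3: Exponent gamma/(gamma-1) = 3.5
Step 4: P0 = 72820 * 1.2205^3.5 = 146262.5 Pa

146262.5


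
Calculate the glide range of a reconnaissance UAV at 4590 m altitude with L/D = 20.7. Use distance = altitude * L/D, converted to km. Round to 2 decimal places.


Step 1: Glide distance = altitude * L/D = 4590 * 20.7 = 95013.0 m
Step 2: Convert to km: 95013.0 / 1000 = 95.01 km

95.01


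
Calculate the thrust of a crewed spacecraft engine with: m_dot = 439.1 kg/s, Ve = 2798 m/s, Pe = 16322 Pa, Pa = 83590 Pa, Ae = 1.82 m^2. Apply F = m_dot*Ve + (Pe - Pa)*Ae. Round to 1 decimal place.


Step 1: Momentum thrust = m_dot * Ve = 439.1 * 2798 = 1228601.8 N
Step 2: Pressure thrust = (Pe - Pa) * Ae = (16322 - 83590) * 1.82 = -122427.76 N
Step 3: Total thrust F = 1228601.8 + -122427.76 = 1106174.0 N

1106174.0


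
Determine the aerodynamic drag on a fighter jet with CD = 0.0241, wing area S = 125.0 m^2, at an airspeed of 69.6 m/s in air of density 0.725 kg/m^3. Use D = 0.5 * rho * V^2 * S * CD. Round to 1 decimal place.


Step 1: Dynamic pressure q = 0.5 * 0.725 * 69.6^2 = 1756.008 Pa
Step 2: Drag D = q * S * CD = 1756.008 * 125.0 * 0.0241
Step 3: D = 5290.0 N

5290.0


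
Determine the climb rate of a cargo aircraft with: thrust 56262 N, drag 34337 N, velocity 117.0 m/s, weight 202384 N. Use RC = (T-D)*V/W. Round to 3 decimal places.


Step 1: Excess thrust = T - D = 56262 - 34337 = 21925 N
Step 2: Excess power = 21925 * 117.0 = 2565225.0 W
Step 3: RC = 2565225.0 / 202384 = 12.675 m/s

12.675


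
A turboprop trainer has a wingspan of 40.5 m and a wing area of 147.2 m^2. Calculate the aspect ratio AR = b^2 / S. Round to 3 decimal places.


Step 1: b^2 = 40.5^2 = 1640.25
Step 2: AR = 1640.25 / 147.2 = 11.143

11.143


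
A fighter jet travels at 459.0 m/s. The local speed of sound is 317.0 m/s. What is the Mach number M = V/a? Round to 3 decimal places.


Step 1: M = V / a = 459.0 / 317.0
Step 2: M = 1.448

1.448


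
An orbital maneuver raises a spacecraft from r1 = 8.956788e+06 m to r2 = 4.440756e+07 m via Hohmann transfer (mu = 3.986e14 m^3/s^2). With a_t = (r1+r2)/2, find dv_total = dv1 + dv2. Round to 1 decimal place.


Step 1: Transfer semi-major axis a_t = (8.956788e+06 + 4.440756e+07) / 2 = 2.668217e+07 m
Step 2: v1 (circular at r1) = sqrt(mu/r1) = 6671.02 m/s
Step 3: v_t1 = sqrt(mu*(2/r1 - 1/a_t)) = 8606.18 m/s
Step 4: dv1 = |8606.18 - 6671.02| = 1935.15 m/s
Step 5: v2 (circular at r2) = 2995.99 m/s, v_t2 = 1735.82 m/s
Step 6: dv2 = |2995.99 - 1735.82| = 1260.16 m/s
Step 7: Total delta-v = 1935.15 + 1260.16 = 3195.3 m/s

3195.3


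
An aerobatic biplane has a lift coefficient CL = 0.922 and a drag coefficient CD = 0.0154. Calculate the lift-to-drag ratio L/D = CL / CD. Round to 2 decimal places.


Step 1: L/D = CL / CD = 0.922 / 0.0154
Step 2: L/D = 59.87

59.87


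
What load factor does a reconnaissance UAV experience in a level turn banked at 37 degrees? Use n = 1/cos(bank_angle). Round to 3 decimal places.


Step 1: Convert 37 degrees to radians = 0.645772
Step 2: cos(37 deg) = 0.798636
Step 3: n = 1 / 0.798636 = 1.252

1.252


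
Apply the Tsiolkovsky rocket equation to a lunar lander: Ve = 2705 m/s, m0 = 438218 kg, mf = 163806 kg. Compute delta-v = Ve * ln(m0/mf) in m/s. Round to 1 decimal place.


Step 1: Mass ratio m0/mf = 438218 / 163806 = 2.675226
Step 2: ln(2.675226) = 0.984034
Step 3: delta-v = 2705 * 0.984034 = 2661.8 m/s

2661.8


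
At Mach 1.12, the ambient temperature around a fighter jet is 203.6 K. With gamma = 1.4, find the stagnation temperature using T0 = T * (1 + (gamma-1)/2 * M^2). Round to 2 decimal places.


Step 1: (gamma-1)/2 = 0.2
Step 2: M^2 = 1.2544
Step 3: 1 + 0.2 * 1.2544 = 1.25088
Step 4: T0 = 203.6 * 1.25088 = 254.68 K

254.68


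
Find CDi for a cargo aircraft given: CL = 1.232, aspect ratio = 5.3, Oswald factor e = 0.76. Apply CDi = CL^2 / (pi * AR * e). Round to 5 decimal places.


Step 1: CL^2 = 1.232^2 = 1.517824
Step 2: pi * AR * e = 3.14159 * 5.3 * 0.76 = 12.654335
Step 3: CDi = 1.517824 / 12.654335 = 0.11994

0.11994


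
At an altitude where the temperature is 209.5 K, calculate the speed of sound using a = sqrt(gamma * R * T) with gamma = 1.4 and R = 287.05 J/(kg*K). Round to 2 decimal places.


Step 1: gamma * R * T = 1.4 * 287.05 * 209.5 = 84191.765
Step 2: a = sqrt(84191.765) = 290.16 m/s

290.16


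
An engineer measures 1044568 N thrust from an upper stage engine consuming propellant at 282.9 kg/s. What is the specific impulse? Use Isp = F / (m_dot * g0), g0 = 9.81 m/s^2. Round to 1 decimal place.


Step 1: m_dot * g0 = 282.9 * 9.81 = 2775.25
Step 2: Isp = 1044568 / 2775.25 = 376.4 s

376.4


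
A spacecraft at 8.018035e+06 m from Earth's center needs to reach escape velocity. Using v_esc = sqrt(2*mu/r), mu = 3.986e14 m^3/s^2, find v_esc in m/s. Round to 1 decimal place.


Step 1: 2*mu/r = 2 * 3.986e14 / 8.018035e+06 = 99425856.834
Step 2: v_esc = sqrt(99425856.834) = 9971.3 m/s

9971.3


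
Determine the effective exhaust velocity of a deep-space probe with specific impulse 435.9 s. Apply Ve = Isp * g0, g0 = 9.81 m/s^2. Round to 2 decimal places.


Step 1: Ve = Isp * g0 = 435.9 * 9.81
Step 2: Ve = 4276.18 m/s

4276.18


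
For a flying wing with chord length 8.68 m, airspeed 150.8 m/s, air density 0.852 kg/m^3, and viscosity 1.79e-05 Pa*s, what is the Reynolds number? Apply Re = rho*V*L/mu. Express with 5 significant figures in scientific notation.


Step 1: Numerator = rho * V * L = 0.852 * 150.8 * 8.68 = 1115.220288
Step 2: Re = 1115.220288 / 1.79e-05
Step 3: Re = 6.2303e+07

6.2303e+07


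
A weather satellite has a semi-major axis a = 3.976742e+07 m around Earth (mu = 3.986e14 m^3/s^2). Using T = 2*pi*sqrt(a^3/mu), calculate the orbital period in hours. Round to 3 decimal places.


Step 1: a^3 / mu = 6.289009e+22 / 3.986e14 = 1.577775e+08
Step 2: sqrt(1.577775e+08) = 12560.9497 s
Step 3: T = 2*pi * 12560.9497 = 78922.77 s
Step 4: T in hours = 78922.77 / 3600 = 21.923 hours

21.923


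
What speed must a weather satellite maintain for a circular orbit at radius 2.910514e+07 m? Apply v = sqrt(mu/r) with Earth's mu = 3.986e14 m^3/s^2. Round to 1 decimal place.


Step 1: mu / r = 3.986e14 / 2.910514e+07 = 13695175.4913
Step 2: v = sqrt(13695175.4913) = 3700.7 m/s

3700.7


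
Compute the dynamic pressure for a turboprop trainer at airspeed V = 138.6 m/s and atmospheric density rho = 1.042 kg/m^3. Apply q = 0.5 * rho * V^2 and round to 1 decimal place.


Step 1: V^2 = 138.6^2 = 19209.96
Step 2: q = 0.5 * 1.042 * 19209.96
Step 3: q = 10008.4 Pa

10008.4


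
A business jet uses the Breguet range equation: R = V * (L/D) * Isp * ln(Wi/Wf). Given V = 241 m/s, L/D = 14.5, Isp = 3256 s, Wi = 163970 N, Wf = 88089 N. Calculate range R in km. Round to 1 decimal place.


Step 1: Coefficient = V * (L/D) * Isp = 241 * 14.5 * 3256 = 11378092.0 m
Step 2: Wi/Wf = 163970 / 88089 = 1.861413
Step 3: ln(1.861413) = 0.621336
Step 4: R = 11378092.0 * 0.621336 = 7069616.1 m = 7069.6 km

7069.6


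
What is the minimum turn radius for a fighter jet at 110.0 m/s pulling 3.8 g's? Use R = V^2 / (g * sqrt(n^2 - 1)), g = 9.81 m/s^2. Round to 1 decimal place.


Step 1: V^2 = 110.0^2 = 12100.0
Step 2: n^2 - 1 = 3.8^2 - 1 = 13.44
Step 3: sqrt(13.44) = 3.666061
Step 4: R = 12100.0 / (9.81 * 3.666061) = 336.4 m

336.4


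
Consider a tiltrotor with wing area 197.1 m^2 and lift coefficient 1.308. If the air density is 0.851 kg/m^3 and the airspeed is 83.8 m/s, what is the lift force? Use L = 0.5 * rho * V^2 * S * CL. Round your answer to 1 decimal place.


Step 1: Calculate dynamic pressure q = 0.5 * 0.851 * 83.8^2 = 0.5 * 0.851 * 7022.44 = 2988.0482 Pa
Step 2: Multiply by wing area and lift coefficient: L = 2988.0482 * 197.1 * 1.308
Step 3: L = 588944.3042 * 1.308 = 770339.1 N

770339.1


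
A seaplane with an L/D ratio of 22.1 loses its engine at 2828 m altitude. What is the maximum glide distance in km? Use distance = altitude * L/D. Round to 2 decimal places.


Step 1: Glide distance = altitude * L/D = 2828 * 22.1 = 62498.8 m
Step 2: Convert to km: 62498.8 / 1000 = 62.50 km

62.50


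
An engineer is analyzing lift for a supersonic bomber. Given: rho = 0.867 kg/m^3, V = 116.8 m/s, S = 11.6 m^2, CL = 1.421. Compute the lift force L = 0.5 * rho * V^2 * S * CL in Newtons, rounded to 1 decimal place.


Step 1: Calculate dynamic pressure q = 0.5 * 0.867 * 116.8^2 = 0.5 * 0.867 * 13642.24 = 5913.911 Pa
Step 2: Multiply by wing area and lift coefficient: L = 5913.911 * 11.6 * 1.421
Step 3: L = 68601.3681 * 1.421 = 97482.5 N

97482.5


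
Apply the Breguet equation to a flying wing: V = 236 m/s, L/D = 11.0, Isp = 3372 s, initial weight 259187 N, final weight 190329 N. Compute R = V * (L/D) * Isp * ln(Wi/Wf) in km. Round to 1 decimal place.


Step 1: Coefficient = V * (L/D) * Isp = 236 * 11.0 * 3372 = 8753712.0 m
Step 2: Wi/Wf = 259187 / 190329 = 1.361784
Step 3: ln(1.361784) = 0.308796
Step 4: R = 8753712.0 * 0.308796 = 2703108.2 m = 2703.1 km

2703.1


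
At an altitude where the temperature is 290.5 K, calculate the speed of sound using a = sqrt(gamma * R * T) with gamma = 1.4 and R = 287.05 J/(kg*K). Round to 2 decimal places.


Step 1: gamma * R * T = 1.4 * 287.05 * 290.5 = 116743.235
Step 2: a = sqrt(116743.235) = 341.68 m/s

341.68


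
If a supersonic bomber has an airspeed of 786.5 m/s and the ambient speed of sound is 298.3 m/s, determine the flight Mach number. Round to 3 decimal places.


Step 1: M = V / a = 786.5 / 298.3
Step 2: M = 2.637

2.637


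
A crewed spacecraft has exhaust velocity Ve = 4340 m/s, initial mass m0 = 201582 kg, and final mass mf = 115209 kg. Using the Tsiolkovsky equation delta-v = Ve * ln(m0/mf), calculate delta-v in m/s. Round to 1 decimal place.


Step 1: Mass ratio m0/mf = 201582 / 115209 = 1.749707
Step 2: ln(1.749707) = 0.559448
Step 3: delta-v = 4340 * 0.559448 = 2428.0 m/s

2428.0


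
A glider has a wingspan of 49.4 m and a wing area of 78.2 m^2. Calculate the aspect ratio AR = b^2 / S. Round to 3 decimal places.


Step 1: b^2 = 49.4^2 = 2440.36
Step 2: AR = 2440.36 / 78.2 = 31.207

31.207


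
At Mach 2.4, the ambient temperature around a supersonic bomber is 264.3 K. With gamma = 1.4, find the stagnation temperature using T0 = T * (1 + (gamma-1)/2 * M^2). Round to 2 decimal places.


Step 1: (gamma-1)/2 = 0.2
Step 2: M^2 = 5.76
Step 3: 1 + 0.2 * 5.76 = 2.152
Step 4: T0 = 264.3 * 2.152 = 568.77 K

568.77


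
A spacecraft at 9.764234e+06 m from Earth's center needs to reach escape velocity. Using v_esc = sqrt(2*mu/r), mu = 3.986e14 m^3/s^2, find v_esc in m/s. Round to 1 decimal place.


Step 1: 2*mu/r = 2 * 3.986e14 / 9.764234e+06 = 81644909.3703
Step 2: v_esc = sqrt(81644909.3703) = 9035.8 m/s

9035.8


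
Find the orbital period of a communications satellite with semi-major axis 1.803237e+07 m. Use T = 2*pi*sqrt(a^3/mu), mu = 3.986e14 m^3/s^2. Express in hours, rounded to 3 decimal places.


Step 1: a^3 / mu = 5.863520e+21 / 3.986e14 = 1.471029e+07
Step 2: sqrt(1.471029e+07) = 3835.3992 s
Step 3: T = 2*pi * 3835.3992 = 24098.52 s
Step 4: T in hours = 24098.52 / 3600 = 6.694 hours

6.694


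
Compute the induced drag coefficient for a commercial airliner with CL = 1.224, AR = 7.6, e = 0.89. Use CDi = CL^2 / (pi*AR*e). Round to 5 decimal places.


Step 1: CL^2 = 1.224^2 = 1.498176
Step 2: pi * AR * e = 3.14159 * 7.6 * 0.89 = 21.249733
Step 3: CDi = 1.498176 / 21.249733 = 0.07050

0.07050


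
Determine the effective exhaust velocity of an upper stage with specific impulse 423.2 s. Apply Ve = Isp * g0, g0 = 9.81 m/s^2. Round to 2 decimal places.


Step 1: Ve = Isp * g0 = 423.2 * 9.81
Step 2: Ve = 4151.59 m/s

4151.59


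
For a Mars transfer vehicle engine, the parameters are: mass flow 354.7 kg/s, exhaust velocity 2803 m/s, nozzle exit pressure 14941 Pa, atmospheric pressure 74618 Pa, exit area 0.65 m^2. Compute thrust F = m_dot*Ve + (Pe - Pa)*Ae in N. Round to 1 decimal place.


Step 1: Momentum thrust = m_dot * Ve = 354.7 * 2803 = 994224.1 N
Step 2: Pressure thrust = (Pe - Pa) * Ae = (14941 - 74618) * 0.65 = -38790.05 N
Step 3: Total thrust F = 994224.1 + -38790.05 = 955434.1 N

955434.1


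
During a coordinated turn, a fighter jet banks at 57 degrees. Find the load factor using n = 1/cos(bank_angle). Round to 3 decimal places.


Step 1: Convert 57 degrees to radians = 0.994838
Step 2: cos(57 deg) = 0.544639
Step 3: n = 1 / 0.544639 = 1.836

1.836


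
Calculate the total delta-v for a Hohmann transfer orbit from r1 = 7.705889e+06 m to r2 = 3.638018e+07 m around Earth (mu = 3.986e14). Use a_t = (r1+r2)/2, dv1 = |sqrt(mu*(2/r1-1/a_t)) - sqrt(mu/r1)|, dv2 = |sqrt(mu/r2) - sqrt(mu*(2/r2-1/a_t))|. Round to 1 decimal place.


Step 1: Transfer semi-major axis a_t = (7.705889e+06 + 3.638018e+07) / 2 = 2.204303e+07 m
Step 2: v1 (circular at r1) = sqrt(mu/r1) = 7192.13 m/s
Step 3: v_t1 = sqrt(mu*(2/r1 - 1/a_t)) = 9239.62 m/s
Step 4: dv1 = |9239.62 - 7192.13| = 2047.49 m/s
Step 5: v2 (circular at r2) = 3310.06 m/s, v_t2 = 1957.1 m/s
Step 6: dv2 = |3310.06 - 1957.1| = 1352.97 m/s
Step 7: Total delta-v = 2047.49 + 1352.97 = 3400.5 m/s

3400.5


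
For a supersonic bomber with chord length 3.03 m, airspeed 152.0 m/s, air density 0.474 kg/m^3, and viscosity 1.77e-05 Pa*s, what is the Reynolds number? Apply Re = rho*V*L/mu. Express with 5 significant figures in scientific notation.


Step 1: Numerator = rho * V * L = 0.474 * 152.0 * 3.03 = 218.30544
Step 2: Re = 218.30544 / 1.77e-05
Step 3: Re = 1.2334e+07

1.2334e+07


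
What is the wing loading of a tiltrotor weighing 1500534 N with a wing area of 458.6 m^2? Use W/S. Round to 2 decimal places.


Step 1: Wing loading = W / S = 1500534 / 458.6
Step 2: Wing loading = 3271.99 N/m^2

3271.99


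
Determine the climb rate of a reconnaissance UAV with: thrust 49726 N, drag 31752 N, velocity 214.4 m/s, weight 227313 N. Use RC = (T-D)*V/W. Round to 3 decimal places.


Step 1: Excess thrust = T - D = 49726 - 31752 = 17974 N
Step 2: Excess power = 17974 * 214.4 = 3853625.6 W
Step 3: RC = 3853625.6 / 227313 = 16.953 m/s

16.953


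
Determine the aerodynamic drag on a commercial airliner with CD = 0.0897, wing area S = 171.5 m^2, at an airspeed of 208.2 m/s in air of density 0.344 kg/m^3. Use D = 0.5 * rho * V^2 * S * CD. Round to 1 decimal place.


Step 1: Dynamic pressure q = 0.5 * 0.344 * 208.2^2 = 7455.7253 Pa
Step 2: Drag D = q * S * CD = 7455.7253 * 171.5 * 0.0897
Step 3: D = 114695.5 N

114695.5


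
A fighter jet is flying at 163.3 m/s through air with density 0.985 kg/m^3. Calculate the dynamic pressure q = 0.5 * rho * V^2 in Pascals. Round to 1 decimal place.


Step 1: V^2 = 163.3^2 = 26666.89
Step 2: q = 0.5 * 0.985 * 26666.89
Step 3: q = 13133.4 Pa

13133.4


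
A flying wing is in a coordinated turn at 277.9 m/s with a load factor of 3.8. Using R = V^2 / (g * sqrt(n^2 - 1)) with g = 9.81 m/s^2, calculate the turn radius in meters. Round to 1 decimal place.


Step 1: V^2 = 277.9^2 = 77228.41
Step 2: n^2 - 1 = 3.8^2 - 1 = 13.44
Step 3: sqrt(13.44) = 3.666061
Step 4: R = 77228.41 / (9.81 * 3.666061) = 2147.4 m

2147.4


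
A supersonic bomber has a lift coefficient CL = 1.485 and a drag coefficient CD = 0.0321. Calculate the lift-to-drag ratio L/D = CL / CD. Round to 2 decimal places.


Step 1: L/D = CL / CD = 1.485 / 0.0321
Step 2: L/D = 46.26

46.26


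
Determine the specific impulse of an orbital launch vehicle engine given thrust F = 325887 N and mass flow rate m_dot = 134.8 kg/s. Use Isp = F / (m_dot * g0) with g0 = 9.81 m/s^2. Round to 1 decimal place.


Step 1: m_dot * g0 = 134.8 * 9.81 = 1322.39
Step 2: Isp = 325887 / 1322.39 = 246.4 s

246.4


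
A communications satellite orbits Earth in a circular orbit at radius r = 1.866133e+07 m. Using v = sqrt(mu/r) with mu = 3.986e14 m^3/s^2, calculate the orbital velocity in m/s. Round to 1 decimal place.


Step 1: mu / r = 3.986e14 / 1.866133e+07 = 21359678.0079
Step 2: v = sqrt(21359678.0079) = 4621.7 m/s

4621.7


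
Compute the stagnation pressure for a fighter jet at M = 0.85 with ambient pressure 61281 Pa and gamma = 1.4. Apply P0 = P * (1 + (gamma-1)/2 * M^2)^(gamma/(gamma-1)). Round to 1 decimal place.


Step 1: (gamma-1)/2 * M^2 = 0.2 * 0.7225 = 0.1445
Step 2: 1 + 0.1445 = 1.1445
Step 3: Exponent gamma/(gamma-1) = 3.5
Step 4: P0 = 61281 * 1.1445^3.5 = 98283.6 Pa

98283.6


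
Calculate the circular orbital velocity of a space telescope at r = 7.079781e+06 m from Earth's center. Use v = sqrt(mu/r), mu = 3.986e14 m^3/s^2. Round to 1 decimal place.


Step 1: mu / r = 3.986e14 / 7.079781e+06 = 56301176.5477
Step 2: v = sqrt(56301176.5477) = 7503.4 m/s

7503.4


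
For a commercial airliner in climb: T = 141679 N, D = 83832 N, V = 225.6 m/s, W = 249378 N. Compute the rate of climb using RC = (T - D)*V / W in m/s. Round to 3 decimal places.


Step 1: Excess thrust = T - D = 141679 - 83832 = 57847 N
Step 2: Excess power = 57847 * 225.6 = 13050283.2 W
Step 3: RC = 13050283.2 / 249378 = 52.331 m/s

52.331


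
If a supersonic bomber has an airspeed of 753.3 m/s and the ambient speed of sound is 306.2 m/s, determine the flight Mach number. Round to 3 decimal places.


Step 1: M = V / a = 753.3 / 306.2
Step 2: M = 2.460

2.460


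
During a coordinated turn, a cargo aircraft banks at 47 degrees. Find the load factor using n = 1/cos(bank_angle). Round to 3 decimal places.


Step 1: Convert 47 degrees to radians = 0.820305
Step 2: cos(47 deg) = 0.681998
Step 3: n = 1 / 0.681998 = 1.466

1.466


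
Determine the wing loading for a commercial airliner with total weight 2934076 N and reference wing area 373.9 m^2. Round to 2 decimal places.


Step 1: Wing loading = W / S = 2934076 / 373.9
Step 2: Wing loading = 7847.22 N/m^2

7847.22


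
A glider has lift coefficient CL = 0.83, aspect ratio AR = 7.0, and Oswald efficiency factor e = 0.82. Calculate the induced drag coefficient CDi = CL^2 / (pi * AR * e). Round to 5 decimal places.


Step 1: CL^2 = 0.83^2 = 0.6889
Step 2: pi * AR * e = 3.14159 * 7.0 * 0.82 = 18.032742
Step 3: CDi = 0.6889 / 18.032742 = 0.03820

0.03820


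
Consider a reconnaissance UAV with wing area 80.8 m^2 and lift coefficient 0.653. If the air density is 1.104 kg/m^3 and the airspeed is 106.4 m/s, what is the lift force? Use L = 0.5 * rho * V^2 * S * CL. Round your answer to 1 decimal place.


Step 1: Calculate dynamic pressure q = 0.5 * 1.104 * 106.4^2 = 0.5 * 1.104 * 11320.96 = 6249.1699 Pa
Step 2: Multiply by wing area and lift coefficient: L = 6249.1699 * 80.8 * 0.653
Step 3: L = 504932.9295 * 0.653 = 329721.2 N

329721.2


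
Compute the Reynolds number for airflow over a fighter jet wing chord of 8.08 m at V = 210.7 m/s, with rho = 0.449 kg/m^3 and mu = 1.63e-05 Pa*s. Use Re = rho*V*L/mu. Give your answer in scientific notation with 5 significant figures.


Step 1: Numerator = rho * V * L = 0.449 * 210.7 * 8.08 = 764.402744
Step 2: Re = 764.402744 / 1.63e-05
Step 3: Re = 4.6896e+07

4.6896e+07


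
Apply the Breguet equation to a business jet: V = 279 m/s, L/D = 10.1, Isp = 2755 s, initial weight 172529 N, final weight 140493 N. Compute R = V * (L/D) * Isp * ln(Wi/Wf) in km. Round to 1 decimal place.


Step 1: Coefficient = V * (L/D) * Isp = 279 * 10.1 * 2755 = 7763314.5 m
Step 2: Wi/Wf = 172529 / 140493 = 1.228026
Step 3: ln(1.228026) = 0.205408
Step 4: R = 7763314.5 * 0.205408 = 1594644.4 m = 1594.6 km

1594.6
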